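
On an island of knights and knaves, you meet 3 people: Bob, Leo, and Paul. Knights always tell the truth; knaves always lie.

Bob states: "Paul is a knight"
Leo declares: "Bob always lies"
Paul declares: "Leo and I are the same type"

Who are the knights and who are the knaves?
Bob is a knave.
Leo is a knight.
Paul is a knave.

Verification:
- Bob (knave) says "Paul is a knight" - this is FALSE (a lie) because Paul is a knave.
- Leo (knight) says "Bob always lies" - this is TRUE because Bob is a knave.
- Paul (knave) says "Leo and I are the same type" - this is FALSE (a lie) because Paul is a knave and Leo is a knight.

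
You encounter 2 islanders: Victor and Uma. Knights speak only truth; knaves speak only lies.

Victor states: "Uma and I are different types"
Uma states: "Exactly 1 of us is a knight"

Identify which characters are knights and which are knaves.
Victor is a knave.
Uma is a knave.

Verification:
- Victor (knave) says "Uma and I are different types" - this is FALSE (a lie) because Victor is a knave and Uma is a knave.
- Uma (knave) says "Exactly 1 of us is a knight" - this is FALSE (a lie) because there are 0 knights.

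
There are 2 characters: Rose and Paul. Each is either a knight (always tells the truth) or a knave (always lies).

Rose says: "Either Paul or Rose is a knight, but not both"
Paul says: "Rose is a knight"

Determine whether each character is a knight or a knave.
Rose is a knave.
Paul is a knave.

Verification:
- Rose (knave) says "Either Paul or Rose is a knight, but not both" - this is FALSE (a lie) because Paul is a knave and Rose is a knave.
- Paul (knave) says "Rose is a knight" - this is FALSE (a lie) because Rose is a knave.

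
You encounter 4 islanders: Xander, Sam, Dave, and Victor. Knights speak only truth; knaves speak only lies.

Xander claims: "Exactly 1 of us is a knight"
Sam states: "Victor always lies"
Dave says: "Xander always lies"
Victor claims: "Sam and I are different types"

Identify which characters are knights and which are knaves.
Xander is a knave.
Sam is a knave.
Dave is a knight.
Victor is a knight.

Verification:
- Xander (knave) says "Exactly 1 of us is a knight" - this is FALSE (a lie) because there are 2 knights.
- Sam (knave) says "Victor always lies" - this is FALSE (a lie) because Victor is a knight.
- Dave (knight) says "Xander always lies" - this is TRUE because Xander is a knave.
- Victor (knight) says "Sam and I are different types" - this is TRUE because Victor is a knight and Sam is a knave.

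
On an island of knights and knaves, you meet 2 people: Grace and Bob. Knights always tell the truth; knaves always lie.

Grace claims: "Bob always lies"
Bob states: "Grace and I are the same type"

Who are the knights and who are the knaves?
Grace is a knight.
Bob is a knave.

Verification:
- Grace (knight) says "Bob always lies" - this is TRUE because Bob is a knave.
- Bob (knave) says "Grace and I are the same type" - this is FALSE (a lie) because Bob is a knave and Grace is a knight.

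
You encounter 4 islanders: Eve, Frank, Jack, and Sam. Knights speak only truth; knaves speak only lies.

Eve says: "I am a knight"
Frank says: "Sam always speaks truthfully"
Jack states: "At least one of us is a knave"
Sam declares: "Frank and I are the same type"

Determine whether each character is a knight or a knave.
Eve is a knave.
Frank is a knight.
Jack is a knight.
Sam is a knight.

Verification:
- Eve (knave) says "I am a knight" - this is FALSE (a lie) because Eve is a knave.
- Frank (knight) says "Sam always speaks truthfully" - this is TRUE because Sam is a knight.
- Jack (knight) says "At least one of us is a knave" - this is TRUE because Eve is a knave.
- Sam (knight) says "Frank and I are the same type" - this is TRUE because Sam is a knight and Frank is a knight.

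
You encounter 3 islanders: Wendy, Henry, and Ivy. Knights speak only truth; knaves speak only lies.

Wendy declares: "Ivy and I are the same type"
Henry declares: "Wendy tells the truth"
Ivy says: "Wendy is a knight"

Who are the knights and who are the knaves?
Wendy is a knight.
Henry is a knight.
Ivy is a knight.

Verification:
- Wendy (knight) says "Ivy and I are the same type" - this is TRUE because Wendy is a knight and Ivy is a knight.
- Henry (knight) says "Wendy tells the truth" - this is TRUE because Wendy is a knight.
- Ivy (knight) says "Wendy is a knight" - this is TRUE because Wendy is a knight.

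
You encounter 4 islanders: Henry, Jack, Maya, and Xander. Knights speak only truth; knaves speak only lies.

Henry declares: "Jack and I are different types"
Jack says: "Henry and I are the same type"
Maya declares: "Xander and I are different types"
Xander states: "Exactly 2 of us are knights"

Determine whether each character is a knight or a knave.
Henry is a knight.
Jack is a knave.
Maya is a knave.
Xander is a knave.

Verification:
- Henry (knight) says "Jack and I are different types" - this is TRUE because Henry is a knight and Jack is a knave.
- Jack (knave) says "Henry and I are the same type" - this is FALSE (a lie) because Jack is a knave and Henry is a knight.
- Maya (knave) says "Xander and I are different types" - this is FALSE (a lie) because Maya is a knave and Xander is a knave.
- Xander (knave) says "Exactly 2 of us are knights" - this is FALSE (a lie) because there are 1 knights.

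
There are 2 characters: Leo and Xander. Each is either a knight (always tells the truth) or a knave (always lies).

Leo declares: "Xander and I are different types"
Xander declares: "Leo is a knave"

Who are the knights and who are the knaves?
Leo is a knight.
Xander is a knave.

Verification:
- Leo (knight) says "Xander and I are different types" - this is TRUE because Leo is a knight and Xander is a knave.
- Xander (knave) says "Leo is a knave" - this is FALSE (a lie) because Leo is a knight.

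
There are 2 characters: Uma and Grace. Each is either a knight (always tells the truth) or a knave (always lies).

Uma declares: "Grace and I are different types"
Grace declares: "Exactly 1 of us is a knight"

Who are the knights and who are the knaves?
Uma is a knave.
Grace is a knave.

Verification:
- Uma (knave) says "Grace and I are different types" - this is FALSE (a lie) because Uma is a knave and Grace is a knave.
- Grace (knave) says "Exactly 1 of us is a knight" - this is FALSE (a lie) because there are 0 knights.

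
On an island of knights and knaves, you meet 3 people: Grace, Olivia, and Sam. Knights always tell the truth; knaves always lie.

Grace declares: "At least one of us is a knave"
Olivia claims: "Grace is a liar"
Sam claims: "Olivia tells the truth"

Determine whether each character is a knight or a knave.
Grace is a knight.
Olivia is a knave.
Sam is a knave.

Verification:
- Grace (knight) says "At least one of us is a knave" - this is TRUE because Olivia and Sam are knaves.
- Olivia (knave) says "Grace is a liar" - this is FALSE (a lie) because Grace is a knight.
- Sam (knave) says "Olivia tells the truth" - this is FALSE (a lie) because Olivia is a knave.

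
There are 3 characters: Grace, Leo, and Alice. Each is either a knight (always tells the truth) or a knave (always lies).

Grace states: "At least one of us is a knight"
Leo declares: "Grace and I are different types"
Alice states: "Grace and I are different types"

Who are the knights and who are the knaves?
Grace is a knave.
Leo is a knave.
Alice is a knave.

Verification:
- Grace (knave) says "At least one of us is a knight" - this is FALSE (a lie) because no one is a knight.
- Leo (knave) says "Grace and I are different types" - this is FALSE (a lie) because Leo is a knave and Grace is a knave.
- Alice (knave) says "Grace and I are different types" - this is FALSE (a lie) because Alice is a knave and Grace is a knave.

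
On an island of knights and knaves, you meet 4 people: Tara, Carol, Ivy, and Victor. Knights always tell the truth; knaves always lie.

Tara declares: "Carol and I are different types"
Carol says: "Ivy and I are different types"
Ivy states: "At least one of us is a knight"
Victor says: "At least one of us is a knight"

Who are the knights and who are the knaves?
Tara is a knave.
Carol is a knave.
Ivy is a knave.
Victor is a knave.

Verification:
- Tara (knave) says "Carol and I are different types" - this is FALSE (a lie) because Tara is a knave and Carol is a knave.
- Carol (knave) says "Ivy and I are different types" - this is FALSE (a lie) because Carol is a knave and Ivy is a knave.
- Ivy (knave) says "At least one of us is a knight" - this is FALSE (a lie) because no one is a knight.
- Victor (knave) says "At least one of us is a knight" - this is FALSE (a lie) because no one is a knight.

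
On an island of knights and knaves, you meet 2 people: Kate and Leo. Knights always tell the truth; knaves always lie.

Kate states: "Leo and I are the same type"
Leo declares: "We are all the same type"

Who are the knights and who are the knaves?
Kate is a knight.
Leo is a knight.

Verification:
- Kate (knight) says "Leo and I are the same type" - this is TRUE because Kate is a knight and Leo is a knight.
- Leo (knight) says "We are all the same type" - this is TRUE because Kate and Leo are knights.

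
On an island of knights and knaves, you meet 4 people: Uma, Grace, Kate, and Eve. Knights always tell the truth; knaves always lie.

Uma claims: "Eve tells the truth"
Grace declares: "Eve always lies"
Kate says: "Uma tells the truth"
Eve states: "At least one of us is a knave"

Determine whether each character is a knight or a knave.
Uma is a knight.
Grace is a knave.
Kate is a knight.
Eve is a knight.

Verification:
- Uma (knight) says "Eve tells the truth" - this is TRUE because Eve is a knight.
- Grace (knave) says "Eve always lies" - this is FALSE (a lie) because Eve is a knight.
- Kate (knight) says "Uma tells the truth" - this is TRUE because Uma is a knight.
- Eve (knight) says "At least one of us is a knave" - this is TRUE because Grace is a knave.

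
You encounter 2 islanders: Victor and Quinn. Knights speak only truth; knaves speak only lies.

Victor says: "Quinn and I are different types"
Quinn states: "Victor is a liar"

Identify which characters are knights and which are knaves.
Victor is a knight.
Quinn is a knave.

Verification:
- Victor (knight) says "Quinn and I are different types" - this is TRUE because Victor is a knight and Quinn is a knave.
- Quinn (knave) says "Victor is a liar" - this is FALSE (a lie) because Victor is a knight.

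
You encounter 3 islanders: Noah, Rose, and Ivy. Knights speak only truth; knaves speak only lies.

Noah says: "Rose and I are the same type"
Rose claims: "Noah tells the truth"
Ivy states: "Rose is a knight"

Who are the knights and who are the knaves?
Noah is a knight.
Rose is a knight.
Ivy is a knight.

Verification:
- Noah (knight) says "Rose and I are the same type" - this is TRUE because Noah is a knight and Rose is a knight.
- Rose (knight) says "Noah tells the truth" - this is TRUE because Noah is a knight.
- Ivy (knight) says "Rose is a knight" - this is TRUE because Rose is a knight.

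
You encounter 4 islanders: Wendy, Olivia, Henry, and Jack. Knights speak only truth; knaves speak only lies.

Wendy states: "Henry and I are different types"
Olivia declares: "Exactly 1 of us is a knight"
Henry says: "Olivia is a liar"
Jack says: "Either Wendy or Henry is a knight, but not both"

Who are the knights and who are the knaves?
Wendy is a knave.
Olivia is a knight.
Henry is a knave.
Jack is a knave.

Verification:
- Wendy (knave) says "Henry and I are different types" - this is FALSE (a lie) because Wendy is a knave and Henry is a knave.
- Olivia (knight) says "Exactly 1 of us is a knight" - this is TRUE because there are 1 knights.
- Henry (knave) says "Olivia is a liar" - this is FALSE (a lie) because Olivia is a knight.
- Jack (knave) says "Either Wendy or Henry is a knight, but not both" - this is FALSE (a lie) because Wendy is a knave and Henry is a knave.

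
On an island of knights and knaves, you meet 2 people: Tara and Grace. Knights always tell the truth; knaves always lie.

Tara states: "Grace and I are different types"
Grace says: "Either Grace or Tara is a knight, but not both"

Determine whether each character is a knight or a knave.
Tara is a knave.
Grace is a knave.

Verification:
- Tara (knave) says "Grace and I are different types" - this is FALSE (a lie) because Tara is a knave and Grace is a knave.
- Grace (knave) says "Either Grace or Tara is a knight, but not both" - this is FALSE (a lie) because Grace is a knave and Tara is a knave.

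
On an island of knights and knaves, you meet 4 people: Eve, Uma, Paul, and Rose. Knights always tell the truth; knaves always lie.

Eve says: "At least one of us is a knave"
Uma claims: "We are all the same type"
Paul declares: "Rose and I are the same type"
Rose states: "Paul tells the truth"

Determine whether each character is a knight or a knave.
Eve is a knight.
Uma is a knave.
Paul is a knight.
Rose is a knight.

Verification:
- Eve (knight) says "At least one of us is a knave" - this is TRUE because Uma is a knave.
- Uma (knave) says "We are all the same type" - this is FALSE (a lie) because Eve, Paul, and Rose are knights and Uma is a knave.
- Paul (knight) says "Rose and I are the same type" - this is TRUE because Paul is a knight and Rose is a knight.
- Rose (knight) says "Paul tells the truth" - this is TRUE because Paul is a knight.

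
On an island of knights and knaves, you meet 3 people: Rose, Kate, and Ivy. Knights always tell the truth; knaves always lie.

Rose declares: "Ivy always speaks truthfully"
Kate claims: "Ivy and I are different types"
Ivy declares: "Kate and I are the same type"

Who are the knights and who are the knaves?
Rose is a knave.
Kate is a knight.
Ivy is a knave.

Verification:
- Rose (knave) says "Ivy always speaks truthfully" - this is FALSE (a lie) because Ivy is a knave.
- Kate (knight) says "Ivy and I are different types" - this is TRUE because Kate is a knight and Ivy is a knave.
- Ivy (knave) says "Kate and I are the same type" - this is FALSE (a lie) because Ivy is a knave and Kate is a knight.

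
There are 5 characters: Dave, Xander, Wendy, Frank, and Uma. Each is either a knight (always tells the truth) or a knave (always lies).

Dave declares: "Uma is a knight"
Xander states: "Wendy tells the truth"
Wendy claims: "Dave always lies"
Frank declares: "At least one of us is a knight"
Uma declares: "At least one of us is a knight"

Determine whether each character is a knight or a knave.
Dave is a knight.
Xander is a knave.
Wendy is a knave.
Frank is a knight.
Uma is a knight.

Verification:
- Dave (knight) says "Uma is a knight" - this is TRUE because Uma is a knight.
- Xander (knave) says "Wendy tells the truth" - this is FALSE (a lie) because Wendy is a knave.
- Wendy (knave) says "Dave always lies" - this is FALSE (a lie) because Dave is a knight.
- Frank (knight) says "At least one of us is a knight" - this is TRUE because Dave, Frank, and Uma are knights.
- Uma (knight) says "At least one of us is a knight" - this is TRUE because Dave, Frank, and Uma are knights.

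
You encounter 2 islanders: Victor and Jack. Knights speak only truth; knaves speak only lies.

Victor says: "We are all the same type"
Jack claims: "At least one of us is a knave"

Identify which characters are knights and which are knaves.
Victor is a knave.
Jack is a knight.

Verification:
- Victor (knave) says "We are all the same type" - this is FALSE (a lie) because Jack is a knight and Victor is a knave.
- Jack (knight) says "At least one of us is a knave" - this is TRUE because Victor is a knave.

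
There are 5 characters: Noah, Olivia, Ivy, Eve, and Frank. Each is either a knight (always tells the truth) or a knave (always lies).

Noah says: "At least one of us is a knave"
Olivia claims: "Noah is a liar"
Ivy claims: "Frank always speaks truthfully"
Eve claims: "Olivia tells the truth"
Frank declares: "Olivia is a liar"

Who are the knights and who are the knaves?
Noah is a knight.
Olivia is a knave.
Ivy is a knight.
Eve is a knave.
Frank is a knight.

Verification:
- Noah (knight) says "At least one of us is a knave" - this is TRUE because Olivia and Eve are knaves.
- Olivia (knave) says "Noah is a liar" - this is FALSE (a lie) because Noah is a knight.
- Ivy (knight) says "Frank always speaks truthfully" - this is TRUE because Frank is a knight.
- Eve (knave) says "Olivia tells the truth" - this is FALSE (a lie) because Olivia is a knave.
- Frank (knight) says "Olivia is a liar" - this is TRUE because Olivia is a knave.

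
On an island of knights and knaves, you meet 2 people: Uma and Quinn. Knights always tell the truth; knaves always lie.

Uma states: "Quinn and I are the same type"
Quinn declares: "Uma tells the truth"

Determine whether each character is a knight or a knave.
Uma is a knight.
Quinn is a knight.

Verification:
- Uma (knight) says "Quinn and I are the same type" - this is TRUE because Uma is a knight and Quinn is a knight.
- Quinn (knight) says "Uma tells the truth" - this is TRUE because Uma is a knight.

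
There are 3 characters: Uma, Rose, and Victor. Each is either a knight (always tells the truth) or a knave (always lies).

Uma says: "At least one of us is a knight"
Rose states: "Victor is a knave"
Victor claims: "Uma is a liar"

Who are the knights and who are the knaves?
Uma is a knight.
Rose is a knight.
Victor is a knave.

Verification:
- Uma (knight) says "At least one of us is a knight" - this is TRUE because Uma and Rose are knights.
- Rose (knight) says "Victor is a knave" - this is TRUE because Victor is a knave.
- Victor (knave) says "Uma is a liar" - this is FALSE (a lie) because Uma is a knight.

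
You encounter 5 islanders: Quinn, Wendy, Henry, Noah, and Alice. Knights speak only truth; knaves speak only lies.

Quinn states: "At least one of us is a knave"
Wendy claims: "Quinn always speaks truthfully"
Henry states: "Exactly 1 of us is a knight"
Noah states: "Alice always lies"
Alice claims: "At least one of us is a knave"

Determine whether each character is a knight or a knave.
Quinn is a knight.
Wendy is a knight.
Henry is a knave.
Noah is a knave.
Alice is a knight.

Verification:
- Quinn (knight) says "At least one of us is a knave" - this is TRUE because Henry and Noah are knaves.
- Wendy (knight) says "Quinn always speaks truthfully" - this is TRUE because Quinn is a knight.
- Henry (knave) says "Exactly 1 of us is a knight" - this is FALSE (a lie) because there are 3 knights.
- Noah (knave) says "Alice always lies" - this is FALSE (a lie) because Alice is a knight.
- Alice (knight) says "At least one of us is a knave" - this is TRUE because Henry and Noah are knaves.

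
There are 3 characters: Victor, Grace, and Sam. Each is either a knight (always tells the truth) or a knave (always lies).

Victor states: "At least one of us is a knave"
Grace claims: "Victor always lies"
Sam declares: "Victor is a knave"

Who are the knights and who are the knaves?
Victor is a knight.
Grace is a knave.
Sam is a knave.

Verification:
- Victor (knight) says "At least one of us is a knave" - this is TRUE because Grace and Sam are knaves.
- Grace (knave) says "Victor always lies" - this is FALSE (a lie) because Victor is a knight.
- Sam (knave) says "Victor is a knave" - this is FALSE (a lie) because Victor is a knight.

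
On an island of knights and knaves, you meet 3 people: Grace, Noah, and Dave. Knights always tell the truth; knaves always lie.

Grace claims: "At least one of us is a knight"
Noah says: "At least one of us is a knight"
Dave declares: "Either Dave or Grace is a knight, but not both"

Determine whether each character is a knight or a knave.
Grace is a knave.
Noah is a knave.
Dave is a knave.

Verification:
- Grace (knave) says "At least one of us is a knight" - this is FALSE (a lie) because no one is a knight.
- Noah (knave) says "At least one of us is a knight" - this is FALSE (a lie) because no one is a knight.
- Dave (knave) says "Either Dave or Grace is a knight, but not both" - this is FALSE (a lie) because Dave is a knave and Grace is a knave.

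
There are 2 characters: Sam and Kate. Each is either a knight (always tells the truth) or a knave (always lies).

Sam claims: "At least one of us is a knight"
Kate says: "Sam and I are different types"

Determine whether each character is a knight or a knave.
Sam is a knave.
Kate is a knave.

Verification:
- Sam (knave) says "At least one of us is a knight" - this is FALSE (a lie) because no one is a knight.
- Kate (knave) says "Sam and I are different types" - this is FALSE (a lie) because Kate is a knave and Sam is a knave.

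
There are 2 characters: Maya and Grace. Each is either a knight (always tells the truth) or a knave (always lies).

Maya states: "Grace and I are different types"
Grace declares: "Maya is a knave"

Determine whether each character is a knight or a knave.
Maya is a knight.
Grace is a knave.

Verification:
- Maya (knight) says "Grace and I are different types" - this is TRUE because Maya is a knight and Grace is a knave.
- Grace (knave) says "Maya is a knave" - this is FALSE (a lie) because Maya is a knight.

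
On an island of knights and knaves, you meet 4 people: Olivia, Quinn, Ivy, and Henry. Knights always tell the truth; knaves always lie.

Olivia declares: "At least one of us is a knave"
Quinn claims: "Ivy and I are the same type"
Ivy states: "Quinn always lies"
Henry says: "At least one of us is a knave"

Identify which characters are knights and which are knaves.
Olivia is a knight.
Quinn is a knave.
Ivy is a knight.
Henry is a knight.

Verification:
- Olivia (knight) says "At least one of us is a knave" - this is TRUE because Quinn is a knave.
- Quinn (knave) says "Ivy and I are the same type" - this is FALSE (a lie) because Quinn is a knave and Ivy is a knight.
- Ivy (knight) says "Quinn always lies" - this is TRUE because Quinn is a knave.
- Henry (knight) says "At least one of us is a knave" - this is TRUE because Quinn is a knave.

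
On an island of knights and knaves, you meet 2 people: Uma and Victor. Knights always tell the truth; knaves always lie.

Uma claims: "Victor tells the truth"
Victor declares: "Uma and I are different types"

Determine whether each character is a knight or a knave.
Uma is a knave.
Victor is a knave.

Verification:
- Uma (knave) says "Victor tells the truth" - this is FALSE (a lie) because Victor is a knave.
- Victor (knave) says "Uma and I are different types" - this is FALSE (a lie) because Victor is a knave and Uma is a knave.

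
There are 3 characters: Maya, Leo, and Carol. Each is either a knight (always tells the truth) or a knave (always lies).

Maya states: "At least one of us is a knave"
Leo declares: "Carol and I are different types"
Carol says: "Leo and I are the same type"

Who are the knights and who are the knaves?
Maya is a knight.
Leo is a knight.
Carol is a knave.

Verification:
- Maya (knight) says "At least one of us is a knave" - this is TRUE because Carol is a knave.
- Leo (knight) says "Carol and I are different types" - this is TRUE because Leo is a knight and Carol is a knave.
- Carol (knave) says "Leo and I are the same type" - this is FALSE (a lie) because Carol is a knave and Leo is a knight.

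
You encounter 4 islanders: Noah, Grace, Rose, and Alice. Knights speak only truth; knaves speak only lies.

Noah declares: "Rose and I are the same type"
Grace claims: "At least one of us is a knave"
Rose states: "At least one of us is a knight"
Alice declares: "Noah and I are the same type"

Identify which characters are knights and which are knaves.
Noah is a knight.
Grace is a knight.
Rose is a knight.
Alice is a knave.

Verification:
- Noah (knight) says "Rose and I are the same type" - this is TRUE because Noah is a knight and Rose is a knight.
- Grace (knight) says "At least one of us is a knave" - this is TRUE because Alice is a knave.
- Rose (knight) says "At least one of us is a knight" - this is TRUE because Noah, Grace, and Rose are knights.
- Alice (knave) says "Noah and I are the same type" - this is FALSE (a lie) because Alice is a knave and Noah is a knight.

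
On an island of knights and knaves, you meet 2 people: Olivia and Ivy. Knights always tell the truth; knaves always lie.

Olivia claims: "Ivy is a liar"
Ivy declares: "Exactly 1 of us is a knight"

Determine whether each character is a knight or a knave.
Olivia is a knave.
Ivy is a knight.

Verification:
- Olivia (knave) says "Ivy is a liar" - this is FALSE (a lie) because Ivy is a knight.
- Ivy (knight) says "Exactly 1 of us is a knight" - this is TRUE because there are 1 knights.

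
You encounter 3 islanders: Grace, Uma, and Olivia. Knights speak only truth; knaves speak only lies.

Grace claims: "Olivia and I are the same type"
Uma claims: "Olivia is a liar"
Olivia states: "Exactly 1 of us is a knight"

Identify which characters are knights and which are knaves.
Grace is a knave.
Uma is a knave.
Olivia is a knight.

Verification:
- Grace (knave) says "Olivia and I are the same type" - this is FALSE (a lie) because Grace is a knave and Olivia is a knight.
- Uma (knave) says "Olivia is a liar" - this is FALSE (a lie) because Olivia is a knight.
- Olivia (knight) says "Exactly 1 of us is a knight" - this is TRUE because there are 1 knights.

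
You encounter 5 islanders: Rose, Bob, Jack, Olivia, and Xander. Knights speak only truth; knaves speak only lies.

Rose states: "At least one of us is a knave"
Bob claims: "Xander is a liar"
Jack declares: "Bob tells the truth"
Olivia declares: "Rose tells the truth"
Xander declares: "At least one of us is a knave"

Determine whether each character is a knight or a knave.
Rose is a knight.
Bob is a knave.
Jack is a knave.
Olivia is a knight.
Xander is a knight.

Verification:
- Rose (knight) says "At least one of us is a knave" - this is TRUE because Bob and Jack are knaves.
- Bob (knave) says "Xander is a liar" - this is FALSE (a lie) because Xander is a knight.
- Jack (knave) says "Bob tells the truth" - this is FALSE (a lie) because Bob is a knave.
- Olivia (knight) says "Rose tells the truth" - this is TRUE because Rose is a knight.
- Xander (knight) says "At least one of us is a knave" - this is TRUE because Bob and Jack are knaves.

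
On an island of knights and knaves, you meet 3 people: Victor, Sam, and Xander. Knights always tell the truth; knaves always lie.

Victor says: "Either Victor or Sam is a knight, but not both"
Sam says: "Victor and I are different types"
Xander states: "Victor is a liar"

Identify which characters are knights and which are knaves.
Victor is a knave.
Sam is a knave.
Xander is a knight.

Verification:
- Victor (knave) says "Either Victor or Sam is a knight, but not both" - this is FALSE (a lie) because Victor is a knave and Sam is a knave.
- Sam (knave) says "Victor and I are different types" - this is FALSE (a lie) because Sam is a knave and Victor is a knave.
- Xander (knight) says "Victor is a liar" - this is TRUE because Victor is a knave.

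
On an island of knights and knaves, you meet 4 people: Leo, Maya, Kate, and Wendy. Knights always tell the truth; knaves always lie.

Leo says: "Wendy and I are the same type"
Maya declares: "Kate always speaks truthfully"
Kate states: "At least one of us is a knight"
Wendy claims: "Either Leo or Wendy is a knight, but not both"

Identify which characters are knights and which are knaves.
Leo is a knave.
Maya is a knight.
Kate is a knight.
Wendy is a knight.

Verification:
- Leo (knave) says "Wendy and I are the same type" - this is FALSE (a lie) because Leo is a knave and Wendy is a knight.
- Maya (knight) says "Kate always speaks truthfully" - this is TRUE because Kate is a knight.
- Kate (knight) says "At least one of us is a knight" - this is TRUE because Maya, Kate, and Wendy are knights.
- Wendy (knight) says "Either Leo or Wendy is a knight, but not both" - this is TRUE because Leo is a knave and Wendy is a knight.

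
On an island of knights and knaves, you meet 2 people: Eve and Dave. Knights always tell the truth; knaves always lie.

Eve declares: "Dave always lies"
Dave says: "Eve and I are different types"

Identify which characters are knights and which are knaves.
Eve is a knave.
Dave is a knight.

Verification:
- Eve (knave) says "Dave always lies" - this is FALSE (a lie) because Dave is a knight.
- Dave (knight) says "Eve and I are different types" - this is TRUE because Dave is a knight and Eve is a knave.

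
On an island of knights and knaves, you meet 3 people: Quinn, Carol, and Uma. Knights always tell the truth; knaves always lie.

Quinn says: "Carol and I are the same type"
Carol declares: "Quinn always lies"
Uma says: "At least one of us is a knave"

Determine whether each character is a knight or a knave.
Quinn is a knave.
Carol is a knight.
Uma is a knight.

Verification:
- Quinn (knave) says "Carol and I are the same type" - this is FALSE (a lie) because Quinn is a knave and Carol is a knight.
- Carol (knight) says "Quinn always lies" - this is TRUE because Quinn is a knave.
- Uma (knight) says "At least one of us is a knave" - this is TRUE because Quinn is a knave.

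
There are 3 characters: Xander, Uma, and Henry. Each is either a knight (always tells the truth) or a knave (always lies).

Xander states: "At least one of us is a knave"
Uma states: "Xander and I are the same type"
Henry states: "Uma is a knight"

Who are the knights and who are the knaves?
Xander is a knight.
Uma is a knave.
Henry is a knave.

Verification:
- Xander (knight) says "At least one of us is a knave" - this is TRUE because Uma and Henry are knaves.
- Uma (knave) says "Xander and I are the same type" - this is FALSE (a lie) because Uma is a knave and Xander is a knight.
- Henry (knave) says "Uma is a knight" - this is FALSE (a lie) because Uma is a knave.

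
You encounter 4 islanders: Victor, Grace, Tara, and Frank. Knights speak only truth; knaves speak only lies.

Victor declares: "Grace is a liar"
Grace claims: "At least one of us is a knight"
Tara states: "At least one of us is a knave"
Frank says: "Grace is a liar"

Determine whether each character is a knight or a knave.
Victor is a knave.
Grace is a knight.
Tara is a knight.
Frank is a knave.

Verification:
- Victor (knave) says "Grace is a liar" - this is FALSE (a lie) because Grace is a knight.
- Grace (knight) says "At least one of us is a knight" - this is TRUE because Grace and Tara are knights.
- Tara (knight) says "At least one of us is a knave" - this is TRUE because Victor and Frank are knaves.
- Frank (knave) says "Grace is a liar" - this is FALSE (a lie) because Grace is a knight.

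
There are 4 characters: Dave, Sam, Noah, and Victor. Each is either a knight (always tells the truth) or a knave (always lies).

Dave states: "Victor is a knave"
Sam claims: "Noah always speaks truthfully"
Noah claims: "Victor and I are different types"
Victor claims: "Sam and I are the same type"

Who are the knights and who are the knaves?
Dave is a knight.
Sam is a knight.
Noah is a knight.
Victor is a knave.

Verification:
- Dave (knight) says "Victor is a knave" - this is TRUE because Victor is a knave.
- Sam (knight) says "Noah always speaks truthfully" - this is TRUE because Noah is a knight.
- Noah (knight) says "Victor and I are different types" - this is TRUE because Noah is a knight and Victor is a knave.
- Victor (knave) says "Sam and I are the same type" - this is FALSE (a lie) because Victor is a knave and Sam is a knight.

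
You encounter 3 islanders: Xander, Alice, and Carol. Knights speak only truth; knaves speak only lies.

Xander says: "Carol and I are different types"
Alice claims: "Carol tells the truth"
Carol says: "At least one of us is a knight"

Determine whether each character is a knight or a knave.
Xander is a knave.
Alice is a knave.
Carol is a knave.

Verification:
- Xander (knave) says "Carol and I are different types" - this is FALSE (a lie) because Xander is a knave and Carol is a knave.
- Alice (knave) says "Carol tells the truth" - this is FALSE (a lie) because Carol is a knave.
- Carol (knave) says "At least one of us is a knight" - this is FALSE (a lie) because no one is a knight.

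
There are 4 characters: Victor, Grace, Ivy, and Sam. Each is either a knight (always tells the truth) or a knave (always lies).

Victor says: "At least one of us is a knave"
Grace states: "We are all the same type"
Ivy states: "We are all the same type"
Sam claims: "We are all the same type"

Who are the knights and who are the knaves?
Victor is a knight.
Grace is a knave.
Ivy is a knave.
Sam is a knave.

Verification:
- Victor (knight) says "At least one of us is a knave" - this is TRUE because Grace, Ivy, and Sam are knaves.
- Grace (knave) says "We are all the same type" - this is FALSE (a lie) because Victor is a knight and Grace, Ivy, and Sam are knaves.
- Ivy (knave) says "We are all the same type" - this is FALSE (a lie) because Victor is a knight and Grace, Ivy, and Sam are knaves.
- Sam (knave) says "We are all the same type" - this is FALSE (a lie) because Victor is a knight and Grace, Ivy, and Sam are knaves.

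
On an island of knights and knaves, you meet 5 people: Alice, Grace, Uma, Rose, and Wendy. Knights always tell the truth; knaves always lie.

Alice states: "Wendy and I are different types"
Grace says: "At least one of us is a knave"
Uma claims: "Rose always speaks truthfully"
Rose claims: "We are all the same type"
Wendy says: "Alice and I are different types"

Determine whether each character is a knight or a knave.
Alice is a knave.
Grace is a knight.
Uma is a knave.
Rose is a knave.
Wendy is a knave.

Verification:
- Alice (knave) says "Wendy and I are different types" - this is FALSE (a lie) because Alice is a knave and Wendy is a knave.
- Grace (knight) says "At least one of us is a knave" - this is TRUE because Alice, Uma, Rose, and Wendy are knaves.
- Uma (knave) says "Rose always speaks truthfully" - this is FALSE (a lie) because Rose is a knave.
- Rose (knave) says "We are all the same type" - this is FALSE (a lie) because Grace is a knight and Alice, Uma, Rose, and Wendy are knaves.
- Wendy (knave) says "Alice and I are different types" - this is FALSE (a lie) because Wendy is a knave and Alice is a knave.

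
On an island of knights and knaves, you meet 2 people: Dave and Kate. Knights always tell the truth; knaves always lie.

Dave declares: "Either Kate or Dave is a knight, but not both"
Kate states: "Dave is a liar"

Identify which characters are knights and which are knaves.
Dave is a knight.
Kate is a knave.

Verification:
- Dave (knight) says "Either Kate or Dave is a knight, but not both" - this is TRUE because Kate is a knave and Dave is a knight.
- Kate (knave) says "Dave is a liar" - this is FALSE (a lie) because Dave is a knight.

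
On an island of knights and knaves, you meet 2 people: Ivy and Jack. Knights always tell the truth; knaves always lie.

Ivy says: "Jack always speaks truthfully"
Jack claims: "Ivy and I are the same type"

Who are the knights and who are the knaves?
Ivy is a knight.
Jack is a knight.

Verification:
- Ivy (knight) says "Jack always speaks truthfully" - this is TRUE because Jack is a knight.
- Jack (knight) says "Ivy and I are the same type" - this is TRUE because Jack is a knight and Ivy is a knight.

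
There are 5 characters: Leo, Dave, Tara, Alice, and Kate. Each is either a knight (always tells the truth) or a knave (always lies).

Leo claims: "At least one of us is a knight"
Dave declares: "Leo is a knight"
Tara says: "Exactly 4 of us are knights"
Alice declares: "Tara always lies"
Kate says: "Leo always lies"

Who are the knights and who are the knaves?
Leo is a knight.
Dave is a knight.
Tara is a knave.
Alice is a knight.
Kate is a knave.

Verification:
- Leo (knight) says "At least one of us is a knight" - this is TRUE because Leo, Dave, and Alice are knights.
- Dave (knight) says "Leo is a knight" - this is TRUE because Leo is a knight.
- Tara (knave) says "Exactly 4 of us are knights" - this is FALSE (a lie) because there are 3 knights.
- Alice (knight) says "Tara always lies" - this is TRUE because Tara is a knave.
- Kate (knave) says "Leo always lies" - this is FALSE (a lie) because Leo is a knight.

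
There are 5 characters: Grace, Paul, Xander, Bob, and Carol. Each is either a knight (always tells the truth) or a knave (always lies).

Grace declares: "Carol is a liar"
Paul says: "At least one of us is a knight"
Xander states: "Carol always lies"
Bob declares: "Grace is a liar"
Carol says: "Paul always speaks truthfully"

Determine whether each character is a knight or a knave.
Grace is a knave.
Paul is a knight.
Xander is a knave.
Bob is a knight.
Carol is a knight.

Verification:
- Grace (knave) says "Carol is a liar" - this is FALSE (a lie) because Carol is a knight.
- Paul (knight) says "At least one of us is a knight" - this is TRUE because Paul, Bob, and Carol are knights.
- Xander (knave) says "Carol always lies" - this is FALSE (a lie) because Carol is a knight.
- Bob (knight) says "Grace is a liar" - this is TRUE because Grace is a knave.
- Carol (knight) says "Paul always speaks truthfully" - this is TRUE because Paul is a knight.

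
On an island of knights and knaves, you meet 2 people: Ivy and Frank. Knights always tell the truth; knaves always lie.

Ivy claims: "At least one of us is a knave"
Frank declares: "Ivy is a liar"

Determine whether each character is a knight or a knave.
Ivy is a knight.
Frank is a knave.

Verification:
- Ivy (knight) says "At least one of us is a knave" - this is TRUE because Frank is a knave.
- Frank (knave) says "Ivy is a liar" - this is FALSE (a lie) because Ivy is a knight.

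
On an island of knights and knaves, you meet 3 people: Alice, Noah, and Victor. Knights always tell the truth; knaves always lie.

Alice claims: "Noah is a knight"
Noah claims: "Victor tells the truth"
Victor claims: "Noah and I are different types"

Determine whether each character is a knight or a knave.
Alice is a knave.
Noah is a knave.
Victor is a knave.

Verification:
- Alice (knave) says "Noah is a knight" - this is FALSE (a lie) because Noah is a knave.
- Noah (knave) says "Victor tells the truth" - this is FALSE (a lie) because Victor is a knave.
- Victor (knave) says "Noah and I are different types" - this is FALSE (a lie) because Victor is a knave and Noah is a knave.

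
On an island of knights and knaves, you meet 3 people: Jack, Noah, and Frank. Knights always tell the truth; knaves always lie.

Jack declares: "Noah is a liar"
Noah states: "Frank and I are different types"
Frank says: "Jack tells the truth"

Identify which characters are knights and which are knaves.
Jack is a knave.
Noah is a knight.
Frank is a knave.

Verification:
- Jack (knave) says "Noah is a liar" - this is FALSE (a lie) because Noah is a knight.
- Noah (knight) says "Frank and I are different types" - this is TRUE because Noah is a knight and Frank is a knave.
- Frank (knave) says "Jack tells the truth" - this is FALSE (a lie) because Jack is a knave.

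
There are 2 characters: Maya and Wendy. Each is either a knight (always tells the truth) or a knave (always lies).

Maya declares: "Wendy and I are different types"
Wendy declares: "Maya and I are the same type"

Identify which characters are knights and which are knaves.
Maya is a knight.
Wendy is a knave.

Verification:
- Maya (knight) says "Wendy and I are different types" - this is TRUE because Maya is a knight and Wendy is a knave.
- Wendy (knave) says "Maya and I are the same type" - this is FALSE (a lie) because Wendy is a knave and Maya is a knight.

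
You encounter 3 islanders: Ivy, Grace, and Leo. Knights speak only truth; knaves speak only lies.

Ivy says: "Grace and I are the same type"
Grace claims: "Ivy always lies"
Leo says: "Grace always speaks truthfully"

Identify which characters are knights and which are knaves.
Ivy is a knave.
Grace is a knight.
Leo is a knight.

Verification:
- Ivy (knave) says "Grace and I are the same type" - this is FALSE (a lie) because Ivy is a knave and Grace is a knight.
- Grace (knight) says "Ivy always lies" - this is TRUE because Ivy is a knave.
- Leo (knight) says "Grace always speaks truthfully" - this is TRUE because Grace is a knight.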